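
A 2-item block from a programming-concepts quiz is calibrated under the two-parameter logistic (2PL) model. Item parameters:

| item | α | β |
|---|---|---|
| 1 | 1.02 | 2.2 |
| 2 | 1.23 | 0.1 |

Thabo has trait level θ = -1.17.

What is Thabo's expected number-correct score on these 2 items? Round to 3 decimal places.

0.204

P(θ) = 1 / (1 + exp(−α(θ − β)))
P_1 = 1/(1+e^{3.4374}) = 0.0311
P_2 = 1/(1+e^{1.5621}) = 0.1733
E[score] = 0.0311 + 0.1733 = 0.2045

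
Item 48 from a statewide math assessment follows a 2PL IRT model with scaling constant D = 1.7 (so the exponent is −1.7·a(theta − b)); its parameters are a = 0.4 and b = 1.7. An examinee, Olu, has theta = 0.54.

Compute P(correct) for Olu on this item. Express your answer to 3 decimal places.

P(theta) = 1 / (1 + exp(−D·a(theta − b)))
Exponent: 1.7 × 0.4 × (0.54 − 1.7) = -0.7888
1/(1 + e^{0.7888}) = 0.3124
P = 0.3124

0.312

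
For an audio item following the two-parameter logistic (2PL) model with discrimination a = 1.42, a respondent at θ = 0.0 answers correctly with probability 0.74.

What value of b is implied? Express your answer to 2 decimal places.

-0.74

P(θ) = 1 / (1 + exp(−a(θ − b)))
logit(0.74) = ln(0.74/0.26) = 1.0460
b = θ − logit/(a) = 0.0 − 1.0460/1.4200 = -0.7366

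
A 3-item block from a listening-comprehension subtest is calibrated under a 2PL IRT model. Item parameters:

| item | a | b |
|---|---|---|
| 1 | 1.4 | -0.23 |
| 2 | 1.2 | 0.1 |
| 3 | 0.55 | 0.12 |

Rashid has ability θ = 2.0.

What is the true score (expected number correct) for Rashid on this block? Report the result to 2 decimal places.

2.60

P(θ) = 1 / (1 + exp(−a(θ − b)))
P_1 = 1/(1+e^{-3.1220}) = 0.9578
P_2 = 1/(1+e^{-2.2800}) = 0.9072
P_3 = 1/(1+e^{-1.0340}) = 0.7377
E[score] = 0.9578 + 0.9072 + 0.7377 = 2.6027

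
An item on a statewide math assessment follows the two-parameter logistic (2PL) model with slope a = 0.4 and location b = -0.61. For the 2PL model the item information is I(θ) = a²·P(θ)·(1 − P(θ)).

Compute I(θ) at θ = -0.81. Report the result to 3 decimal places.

P = 1/(1+e^{0.0800}) = 0.4800
P(1−P) = 0.4800 × 0.5200 = 0.2496
I = a² × P(1−P) = 0.4² × 0.2496 = 0.03994

0.040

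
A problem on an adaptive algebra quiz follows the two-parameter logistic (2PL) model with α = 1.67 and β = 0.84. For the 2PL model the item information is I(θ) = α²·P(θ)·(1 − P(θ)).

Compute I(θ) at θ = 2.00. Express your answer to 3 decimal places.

P = 1/(1+e^{-1.9372}) = 0.8740
P(1−P) = 0.8740 × 0.1260 = 0.1101
I = α² × P(1−P) = 1.67² × 0.1101 = 0.30703

0.307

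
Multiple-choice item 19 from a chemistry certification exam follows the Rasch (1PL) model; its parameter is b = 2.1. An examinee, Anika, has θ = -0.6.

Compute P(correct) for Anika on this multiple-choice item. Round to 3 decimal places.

P(θ) = 1 / (1 + exp(−(θ − b)))
Exponent: (-0.6 − 2.1) = -2.7000
1/(1 + e^{2.7000}) = 0.0630
P = 0.0630

0.063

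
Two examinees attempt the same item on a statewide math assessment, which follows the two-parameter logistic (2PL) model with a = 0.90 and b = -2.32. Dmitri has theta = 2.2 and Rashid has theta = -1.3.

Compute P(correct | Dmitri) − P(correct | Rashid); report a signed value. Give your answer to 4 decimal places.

0.2685

P(theta) = 1 / (1 + exp(−a(theta − b)))
P(Dmitri) = 0.9832  [exponent 4.0680]
P(Rashid) = 0.7146  [exponent 0.9180]
Difference = 0.9832 − 0.7146 = 0.2685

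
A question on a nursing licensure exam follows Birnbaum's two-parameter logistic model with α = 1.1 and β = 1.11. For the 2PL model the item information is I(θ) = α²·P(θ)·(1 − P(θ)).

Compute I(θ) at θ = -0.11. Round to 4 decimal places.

0.1988

P = 1/(1+e^{1.3420}) = 0.2072
P(1−P) = 0.2072 × 0.7928 = 0.1643
I = α² × P(1−P) = 1.1² × 0.1643 = 0.19875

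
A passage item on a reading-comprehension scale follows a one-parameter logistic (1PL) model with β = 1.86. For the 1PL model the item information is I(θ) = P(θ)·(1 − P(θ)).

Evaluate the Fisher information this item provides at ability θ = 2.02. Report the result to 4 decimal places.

0.2484

P = 1/(1+e^{-0.1600}) = 0.5399
P(1−P) = 0.5399 × 0.4601 = 0.2484
I = P(1−P) = 0.24841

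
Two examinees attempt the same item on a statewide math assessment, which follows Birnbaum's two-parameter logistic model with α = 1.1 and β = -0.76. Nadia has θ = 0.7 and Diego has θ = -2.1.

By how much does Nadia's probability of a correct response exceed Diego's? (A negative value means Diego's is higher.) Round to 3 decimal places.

P(θ) = 1 / (1 + exp(−α(θ − β)))
P(Nadia) = 0.8329  [exponent 1.6060]
P(Diego) = 0.1863  [exponent -1.4740]
Difference = 0.8329 − 0.1863 = 0.6465

0.647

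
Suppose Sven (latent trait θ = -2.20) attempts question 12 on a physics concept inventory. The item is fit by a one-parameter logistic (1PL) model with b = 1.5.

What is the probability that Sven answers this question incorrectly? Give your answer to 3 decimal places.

0.976

P(θ) = 1 / (1 + exp(−(θ − b)))
Exponent: (-2.20 − 1.5) = -3.7000
1/(1 + e^{3.7000}) = 0.0241
P = 0.0241
P(incorrect) = 1 − 0.0241 = 0.9759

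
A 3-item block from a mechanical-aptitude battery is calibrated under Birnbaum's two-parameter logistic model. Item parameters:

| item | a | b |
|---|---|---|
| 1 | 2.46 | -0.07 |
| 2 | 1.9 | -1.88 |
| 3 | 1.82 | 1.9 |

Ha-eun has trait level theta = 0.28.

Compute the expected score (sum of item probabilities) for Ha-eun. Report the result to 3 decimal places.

1.736

P(theta) = 1 / (1 + exp(−a(theta − b)))
P_1 = 1/(1+e^{-0.8610}) = 0.7029
P_2 = 1/(1+e^{-4.1040}) = 0.9838
P_3 = 1/(1+e^{2.9484}) = 0.0498
E[score] = 0.7029 + 0.9838 + 0.0498 = 1.7364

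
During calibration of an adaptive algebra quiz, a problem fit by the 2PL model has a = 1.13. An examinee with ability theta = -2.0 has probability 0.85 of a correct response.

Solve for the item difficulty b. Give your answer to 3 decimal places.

P(theta) = 1 / (1 + exp(−a(theta − b)))
logit(0.85) = ln(0.85/0.15) = 1.7346
b = theta − logit/(a) = -2.0 − 1.7346/1.1300 = -3.5350

-3.535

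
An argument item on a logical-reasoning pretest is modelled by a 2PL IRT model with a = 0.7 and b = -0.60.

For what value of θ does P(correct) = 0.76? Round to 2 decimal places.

1.05

P(θ) = 1 / (1 + exp(−a(θ − b)))
logit = ln(0.7600/0.2400) = 1.1527
θ = b + logit/(a) = -0.60 + 1.1527/0.7000 = 1.0467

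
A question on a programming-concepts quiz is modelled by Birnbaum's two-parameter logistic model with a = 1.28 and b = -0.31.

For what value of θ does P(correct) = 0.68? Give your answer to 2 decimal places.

0.28

P(θ) = 1 / (1 + exp(−a(θ − b)))
logit = ln(0.6800/0.3200) = 0.7538
θ = b + logit/(a) = -0.31 + 0.7538/1.2800 = 0.2789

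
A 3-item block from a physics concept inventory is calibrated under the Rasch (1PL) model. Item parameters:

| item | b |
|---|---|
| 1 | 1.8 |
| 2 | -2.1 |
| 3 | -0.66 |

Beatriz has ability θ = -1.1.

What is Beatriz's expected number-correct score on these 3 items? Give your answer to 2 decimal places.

1.17

P(θ) = 1 / (1 + exp(−(θ − b)))
P_1 = 1/(1+e^{2.9000}) = 0.0522
P_2 = 1/(1+e^{-1.0000}) = 0.7311
P_3 = 1/(1+e^{0.4400}) = 0.3917
E[score] = 0.0522 + 0.7311 + 0.3917 = 1.1750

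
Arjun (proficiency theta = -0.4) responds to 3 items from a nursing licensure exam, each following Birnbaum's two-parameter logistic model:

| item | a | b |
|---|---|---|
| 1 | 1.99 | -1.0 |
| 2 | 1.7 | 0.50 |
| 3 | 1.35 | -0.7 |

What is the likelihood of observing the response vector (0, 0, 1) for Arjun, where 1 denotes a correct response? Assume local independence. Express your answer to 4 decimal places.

0.1147

P(theta) = 1 / (1 + exp(−a(theta − b)))
P_1 = 1/(1+e^{-1.1940}) = 0.7675
P_2 = 1/(1+e^{1.5300}) = 0.1780
P_3 = 1/(1+e^{-0.4050}) = 0.5999
L = (1−P_1) × (1−P_2) × P_3 = 0.2325 × 0.8220 × 0.5999 = 0.11467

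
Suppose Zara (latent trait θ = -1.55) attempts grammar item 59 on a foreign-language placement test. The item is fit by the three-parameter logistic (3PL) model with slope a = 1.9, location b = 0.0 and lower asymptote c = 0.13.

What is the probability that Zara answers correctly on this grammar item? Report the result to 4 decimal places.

0.1735

P(θ) = c + (1 − c) · 1 / (1 + exp(−a(θ − b)))
Exponent: 1.9 × (-1.55 − 0.0) = -2.9450
1/(1 + e^{2.9450}) = 0.0500
P = 0.13 + 0.87 × 0.0500 = 0.1735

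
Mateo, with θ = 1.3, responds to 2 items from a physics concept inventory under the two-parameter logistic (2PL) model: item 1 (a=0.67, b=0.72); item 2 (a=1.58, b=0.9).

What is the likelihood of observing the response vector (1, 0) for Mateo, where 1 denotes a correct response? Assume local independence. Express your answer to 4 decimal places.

P(θ) = 1 / (1 + exp(−a(θ − b)))
P_1 = 1/(1+e^{-0.3886}) = 0.5959
P_2 = 1/(1+e^{-0.6320}) = 0.6529
L = P_1 × (1−P_2) = 0.5959 × 0.3471 = 0.20683

0.2068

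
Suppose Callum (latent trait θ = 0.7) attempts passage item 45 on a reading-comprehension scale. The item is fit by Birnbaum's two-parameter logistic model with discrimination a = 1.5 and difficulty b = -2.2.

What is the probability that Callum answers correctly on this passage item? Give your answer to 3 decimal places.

P(θ) = 1 / (1 + exp(−a(θ − b)))
Exponent: 1.5 × (0.7 − (-2.2)) = 4.3500
1/(1 + e^{-4.3500}) = 0.9873

0.987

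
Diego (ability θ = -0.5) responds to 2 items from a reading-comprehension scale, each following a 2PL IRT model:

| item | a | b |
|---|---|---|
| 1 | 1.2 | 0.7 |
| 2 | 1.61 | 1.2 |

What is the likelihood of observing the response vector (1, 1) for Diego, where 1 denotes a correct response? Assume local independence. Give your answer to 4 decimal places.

0.0117

P(θ) = 1 / (1 + exp(−a(θ − b)))
P_1 = 1/(1+e^{1.4400}) = 0.1915
P_2 = 1/(1+e^{2.7370}) = 0.0608
L = P_1 × P_2 = 0.1915 × 0.0608 = 0.01165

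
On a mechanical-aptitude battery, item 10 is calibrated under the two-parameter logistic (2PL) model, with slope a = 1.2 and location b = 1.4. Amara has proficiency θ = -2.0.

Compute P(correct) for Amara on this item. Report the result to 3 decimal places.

P(θ) = 1 / (1 + exp(−a(θ − b)))
Exponent: 1.2 × (-2.0 − 1.4) = -4.0800
1/(1 + e^{4.0800}) = 0.0166

0.017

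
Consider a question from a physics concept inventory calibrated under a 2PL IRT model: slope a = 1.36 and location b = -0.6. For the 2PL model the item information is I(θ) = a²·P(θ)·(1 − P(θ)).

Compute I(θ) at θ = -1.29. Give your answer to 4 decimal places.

P = 1/(1+e^{0.9384}) = 0.2812
P(1−P) = 0.2812 × 0.7188 = 0.2021
I = a² × P(1−P) = 1.36² × 0.2021 = 0.37387

0.3739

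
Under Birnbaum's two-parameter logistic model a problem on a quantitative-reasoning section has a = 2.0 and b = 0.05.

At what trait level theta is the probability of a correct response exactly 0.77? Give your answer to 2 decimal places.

0.65

P(theta) = 1 / (1 + exp(−a(theta − b)))
logit = ln(0.7700/0.2300) = 1.2083
theta = b + logit/(a) = 0.05 + 1.2083/2.0000 = 0.6542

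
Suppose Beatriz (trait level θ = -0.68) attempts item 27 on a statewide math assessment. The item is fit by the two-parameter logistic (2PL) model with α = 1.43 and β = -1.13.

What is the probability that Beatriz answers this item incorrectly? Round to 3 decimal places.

P(θ) = 1 / (1 + exp(−α(θ − β)))
Exponent: 1.43 × (-0.68 − (-1.13)) = 0.6435
1/(1 + e^{-0.6435}) = 0.6555
P(incorrect) = 1 − 0.6555 = 0.3445

0.344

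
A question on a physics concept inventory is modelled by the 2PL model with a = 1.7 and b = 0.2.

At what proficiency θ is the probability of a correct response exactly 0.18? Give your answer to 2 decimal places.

P(θ) = 1 / (1 + exp(−a(θ − b)))
logit = ln(0.1800/0.8200) = -1.5163
θ = b + logit/(a) = 0.2 + (-1.5163)/1.7000 = -0.6920

-0.69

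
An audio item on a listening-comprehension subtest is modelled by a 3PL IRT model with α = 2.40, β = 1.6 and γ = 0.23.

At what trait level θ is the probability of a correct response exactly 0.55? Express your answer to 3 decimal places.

1.458

P(θ) = γ + (1 − γ) · 1 / (1 + exp(−α(θ − β)))
Remove guessing floor: (0.55 − 0.23)/(1 − 0.23) = 0.4156
logit = ln(0.4156/0.5844) = -0.3409
θ = β + logit/(α) = 1.6 + (-0.3409)/2.4000 = 1.4579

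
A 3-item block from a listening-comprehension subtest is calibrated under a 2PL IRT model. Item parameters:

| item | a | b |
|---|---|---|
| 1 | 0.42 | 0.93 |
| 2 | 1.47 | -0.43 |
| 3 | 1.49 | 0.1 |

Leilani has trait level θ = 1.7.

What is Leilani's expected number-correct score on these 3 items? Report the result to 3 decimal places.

2.454

P(θ) = 1 / (1 + exp(−a(θ − b)))
P_1 = 1/(1+e^{-0.3234}) = 0.5802
P_2 = 1/(1+e^{-3.1311}) = 0.9582
P_3 = 1/(1+e^{-2.3840}) = 0.9156
E[score] = 0.5802 + 0.9582 + 0.9156 = 2.4539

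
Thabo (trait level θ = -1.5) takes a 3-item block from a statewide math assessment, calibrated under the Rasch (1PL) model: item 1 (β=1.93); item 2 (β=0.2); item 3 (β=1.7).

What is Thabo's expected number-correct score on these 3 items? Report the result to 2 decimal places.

P(θ) = 1 / (1 + exp(−(θ − β)))
P_1 = 1/(1+e^{3.4300}) = 0.0314
P_2 = 1/(1+e^{1.7000}) = 0.1545
P_3 = 1/(1+e^{3.2000}) = 0.0392
E[score] = 0.0314 + 0.1545 + 0.0392 = 0.2250

0.23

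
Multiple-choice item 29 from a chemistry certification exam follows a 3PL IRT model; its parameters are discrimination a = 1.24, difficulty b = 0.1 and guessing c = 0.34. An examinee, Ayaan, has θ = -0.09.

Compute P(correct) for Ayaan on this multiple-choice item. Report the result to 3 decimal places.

P(θ) = c + (1 − c) · 1 / (1 + exp(−a(θ − b)))
Exponent: 1.24 × (-0.09 − 0.1) = -0.2356
1/(1 + e^{0.2356}) = 0.4414
P = 0.34 + 0.66 × 0.4414 = 0.6313

0.631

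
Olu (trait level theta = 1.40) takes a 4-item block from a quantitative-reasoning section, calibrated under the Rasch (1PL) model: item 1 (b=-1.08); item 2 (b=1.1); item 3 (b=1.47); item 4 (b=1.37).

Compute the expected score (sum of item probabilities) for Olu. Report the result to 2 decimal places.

P(theta) = 1 / (1 + exp(−(theta − b)))
P_1 = 1/(1+e^{-2.4800}) = 0.9227
P_2 = 1/(1+e^{-0.3000}) = 0.5744
P_3 = 1/(1+e^{0.0700}) = 0.4825
P_4 = 1/(1+e^{-0.0300}) = 0.5075
E[score] = 0.9227 + 0.5744 + 0.4825 + 0.5075 = 2.4872

2.49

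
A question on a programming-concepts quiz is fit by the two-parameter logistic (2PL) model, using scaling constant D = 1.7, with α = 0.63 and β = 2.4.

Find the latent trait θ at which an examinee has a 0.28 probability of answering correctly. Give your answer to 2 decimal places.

1.52

P(θ) = 1 / (1 + exp(−D·α(θ − β)))
logit = ln(0.2800/0.7200) = -0.9445
θ = β + logit/(1.7·α) = 2.4 + (-0.9445)/1.0710 = 1.5181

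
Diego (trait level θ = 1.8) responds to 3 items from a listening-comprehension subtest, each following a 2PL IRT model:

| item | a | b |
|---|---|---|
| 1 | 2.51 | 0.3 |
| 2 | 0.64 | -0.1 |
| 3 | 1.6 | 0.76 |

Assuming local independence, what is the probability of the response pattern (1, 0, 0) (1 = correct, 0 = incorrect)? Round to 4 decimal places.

0.0356

P(θ) = 1 / (1 + exp(−a(θ − b)))
P_1 = 1/(1+e^{-3.7650}) = 0.9774
P_2 = 1/(1+e^{-1.2160}) = 0.7714
P_3 = 1/(1+e^{-1.6640}) = 0.8408
L = P_1 × (1−P_2) × (1−P_3) = 0.9774 × 0.2286 × 0.1592 = 0.03558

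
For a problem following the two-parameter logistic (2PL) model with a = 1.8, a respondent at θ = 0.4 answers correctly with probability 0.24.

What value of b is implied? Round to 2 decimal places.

P(θ) = 1 / (1 + exp(−a(θ − b)))
logit(0.24) = ln(0.24/0.76) = -1.1527
b = θ − logit/(a) = 0.4 − (-1.1527)/1.8000 = 1.0404

1.04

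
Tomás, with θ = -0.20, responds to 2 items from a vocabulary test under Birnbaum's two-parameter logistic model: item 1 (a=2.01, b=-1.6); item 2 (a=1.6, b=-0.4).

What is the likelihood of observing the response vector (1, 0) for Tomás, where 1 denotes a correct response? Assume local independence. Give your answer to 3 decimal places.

P(θ) = 1 / (1 + exp(−a(θ − b)))
P_1 = 1/(1+e^{-2.8140}) = 0.9434
P_2 = 1/(1+e^{-0.3200}) = 0.5793
L = P_1 × (1−P_2) = 0.9434 × 0.4207 = 0.39688

0.397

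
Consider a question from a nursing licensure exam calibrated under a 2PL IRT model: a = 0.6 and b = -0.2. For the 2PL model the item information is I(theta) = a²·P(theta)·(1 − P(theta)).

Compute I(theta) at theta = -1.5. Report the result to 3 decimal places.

0.078

P = 1/(1+e^{0.7800}) = 0.3143
P(1−P) = 0.3143 × 0.6857 = 0.2155
I = a² × P(1−P) = 0.6² × 0.2155 = 0.07759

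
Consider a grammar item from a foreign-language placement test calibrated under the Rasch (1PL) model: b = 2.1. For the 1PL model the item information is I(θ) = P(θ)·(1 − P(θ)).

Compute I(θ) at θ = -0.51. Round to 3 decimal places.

P = 1/(1+e^{2.6100}) = 0.0685
P(1−P) = 0.0685 × 0.9315 = 0.0638
I = P(1−P) = 0.06381

0.064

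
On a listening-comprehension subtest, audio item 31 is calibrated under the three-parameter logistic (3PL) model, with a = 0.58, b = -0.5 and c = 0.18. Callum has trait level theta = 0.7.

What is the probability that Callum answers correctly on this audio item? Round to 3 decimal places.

P(theta) = c + (1 − c) · 1 / (1 + exp(−a(theta − b)))
Exponent: 0.58 × (0.7 − (-0.5)) = 0.6960
1/(1 + e^{-0.6960}) = 0.6673
P = 0.18 + 0.82 × 0.6673 = 0.7272

0.727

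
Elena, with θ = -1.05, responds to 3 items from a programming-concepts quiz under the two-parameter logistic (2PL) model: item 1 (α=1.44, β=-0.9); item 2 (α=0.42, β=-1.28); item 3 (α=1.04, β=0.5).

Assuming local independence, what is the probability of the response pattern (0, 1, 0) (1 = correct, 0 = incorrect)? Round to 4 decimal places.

0.2420

P(θ) = 1 / (1 + exp(−α(θ − β)))
P_1 = 1/(1+e^{0.2160}) = 0.4462
P_2 = 1/(1+e^{-0.0966}) = 0.5241
P_3 = 1/(1+e^{1.6120}) = 0.1663
L = (1−P_1) × P_2 × (1−P_3) = 0.5538 × 0.5241 × 0.8337 = 0.24199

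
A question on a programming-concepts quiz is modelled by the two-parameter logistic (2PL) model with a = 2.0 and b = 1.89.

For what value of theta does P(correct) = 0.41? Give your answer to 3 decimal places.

1.708

P(theta) = 1 / (1 + exp(−a(theta − b)))
logit = ln(0.4100/0.5900) = -0.3640
theta = b + logit/(a) = 1.89 + (-0.3640)/2.0000 = 1.7080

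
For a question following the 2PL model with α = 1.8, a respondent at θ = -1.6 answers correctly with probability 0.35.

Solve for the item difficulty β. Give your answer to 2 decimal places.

P(θ) = 1 / (1 + exp(−α(θ − β)))
logit(0.35) = ln(0.35/0.65) = -0.6190
β = θ − logit/(α) = -1.6 − (-0.6190)/1.8000 = -1.2561

-1.26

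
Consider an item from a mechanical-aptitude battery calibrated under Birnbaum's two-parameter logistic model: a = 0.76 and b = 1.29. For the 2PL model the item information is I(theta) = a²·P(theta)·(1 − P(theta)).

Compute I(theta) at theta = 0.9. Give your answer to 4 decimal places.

0.1413

P = 1/(1+e^{0.2964}) = 0.4264
P(1−P) = 0.4264 × 0.5736 = 0.2446
I = a² × P(1−P) = 0.76² × 0.2446 = 0.14127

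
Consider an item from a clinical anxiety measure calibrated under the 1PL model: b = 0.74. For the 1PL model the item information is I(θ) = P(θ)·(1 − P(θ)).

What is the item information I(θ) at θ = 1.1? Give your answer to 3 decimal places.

0.242

P = 1/(1+e^{-0.3600}) = 0.5890
P(1−P) = 0.5890 × 0.4110 = 0.2421
I = P(1−P) = 0.24207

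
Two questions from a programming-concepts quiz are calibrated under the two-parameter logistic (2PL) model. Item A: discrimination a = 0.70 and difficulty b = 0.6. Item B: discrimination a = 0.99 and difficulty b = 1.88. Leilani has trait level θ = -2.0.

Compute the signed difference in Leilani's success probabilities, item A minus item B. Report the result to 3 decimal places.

0.118

P(θ) = 1 / (1 + exp(−a(θ − b)))
P_A = 0.1394
P_B = 0.0210
P_A − P_B = 0.1184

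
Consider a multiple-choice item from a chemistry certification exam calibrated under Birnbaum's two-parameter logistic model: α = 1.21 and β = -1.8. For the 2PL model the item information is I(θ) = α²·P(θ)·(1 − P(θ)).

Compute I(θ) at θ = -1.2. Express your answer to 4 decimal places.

P = 1/(1+e^{-0.7260}) = 0.6739
P(1−P) = 0.6739 × 0.3261 = 0.2197
I = α² × P(1−P) = 1.21² × 0.2197 = 0.32174

0.3217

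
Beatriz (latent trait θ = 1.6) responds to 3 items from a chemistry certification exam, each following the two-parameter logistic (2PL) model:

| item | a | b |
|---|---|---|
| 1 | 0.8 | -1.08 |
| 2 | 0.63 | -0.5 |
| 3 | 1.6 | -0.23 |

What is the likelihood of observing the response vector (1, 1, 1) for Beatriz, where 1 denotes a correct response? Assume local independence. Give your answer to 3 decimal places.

P(θ) = 1 / (1 + exp(−a(θ − b)))
P_1 = 1/(1+e^{-2.1440}) = 0.8951
P_2 = 1/(1+e^{-1.3230}) = 0.7897
P_3 = 1/(1+e^{-2.9280}) = 0.9492
L = P_1 × P_2 × P_3 = 0.8951 × 0.7897 × 0.9492 = 0.67095

0.671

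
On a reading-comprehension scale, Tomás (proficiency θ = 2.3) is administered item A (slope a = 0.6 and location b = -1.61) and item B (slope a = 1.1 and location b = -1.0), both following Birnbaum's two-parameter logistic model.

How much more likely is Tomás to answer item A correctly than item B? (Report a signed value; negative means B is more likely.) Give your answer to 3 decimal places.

-0.062

P(θ) = 1 / (1 + exp(−a(θ − b)))
P_A = 0.9126
P_B = 0.9742
P_A − P_B = -0.0616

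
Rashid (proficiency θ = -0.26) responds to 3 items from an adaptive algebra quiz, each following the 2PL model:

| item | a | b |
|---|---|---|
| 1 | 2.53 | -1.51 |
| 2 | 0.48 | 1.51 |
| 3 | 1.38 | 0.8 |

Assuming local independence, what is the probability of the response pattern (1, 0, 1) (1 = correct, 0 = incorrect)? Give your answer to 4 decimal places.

P(θ) = 1 / (1 + exp(−a(θ − b)))
P_1 = 1/(1+e^{-3.1625}) = 0.9594
P_2 = 1/(1+e^{0.8496}) = 0.2995
P_3 = 1/(1+e^{1.4628}) = 0.1880
L = P_1 × (1−P_2) × P_3 = 0.9594 × 0.7005 × 0.1880 = 0.12637

0.1264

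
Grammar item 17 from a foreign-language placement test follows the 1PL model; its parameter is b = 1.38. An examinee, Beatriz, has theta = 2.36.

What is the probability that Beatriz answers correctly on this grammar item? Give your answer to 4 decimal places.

P(theta) = 1 / (1 + exp(−(theta − b)))
Exponent: (2.36 − 1.38) = 0.9800
1/(1 + e^{-0.9800}) = 0.7271
P = 0.7271

0.7271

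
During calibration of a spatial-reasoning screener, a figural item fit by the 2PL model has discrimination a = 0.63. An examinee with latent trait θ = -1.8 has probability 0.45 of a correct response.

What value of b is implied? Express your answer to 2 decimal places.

P(θ) = 1 / (1 + exp(−a(θ − b)))
logit(0.45) = ln(0.45/0.55) = -0.2007
b = θ − logit/(a) = -1.8 − (-0.2007)/0.6300 = -1.4815

-1.48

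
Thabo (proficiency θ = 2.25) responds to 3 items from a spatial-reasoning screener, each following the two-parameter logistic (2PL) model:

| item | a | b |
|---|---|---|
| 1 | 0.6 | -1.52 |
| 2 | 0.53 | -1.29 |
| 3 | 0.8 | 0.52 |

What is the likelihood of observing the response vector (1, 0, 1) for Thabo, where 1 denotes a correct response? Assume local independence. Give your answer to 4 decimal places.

0.0962

P(θ) = 1 / (1 + exp(−a(θ − b)))
P_1 = 1/(1+e^{-2.2620}) = 0.9057
P_2 = 1/(1+e^{-1.8762}) = 0.8672
P_3 = 1/(1+e^{-1.3840}) = 0.7996
L = P_1 × (1−P_2) × P_3 = 0.9057 × 0.1328 × 0.7996 = 0.09619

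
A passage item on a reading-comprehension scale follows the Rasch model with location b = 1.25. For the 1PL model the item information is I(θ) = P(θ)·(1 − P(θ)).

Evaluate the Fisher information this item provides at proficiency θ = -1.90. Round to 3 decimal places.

P = 1/(1+e^{3.1500}) = 0.0411
P(1−P) = 0.0411 × 0.9589 = 0.0394
I = P(1−P) = 0.03940

0.039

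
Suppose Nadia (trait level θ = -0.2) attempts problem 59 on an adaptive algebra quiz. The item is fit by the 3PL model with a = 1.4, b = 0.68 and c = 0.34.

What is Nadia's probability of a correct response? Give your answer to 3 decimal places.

P(θ) = c + (1 − c) · 1 / (1 + exp(−a(θ − b)))
Exponent: 1.4 × (-0.2 − 0.68) = -1.2320
1/(1 + e^{1.2320}) = 0.2258
P = 0.34 + 0.66 × 0.2258 = 0.4890

0.489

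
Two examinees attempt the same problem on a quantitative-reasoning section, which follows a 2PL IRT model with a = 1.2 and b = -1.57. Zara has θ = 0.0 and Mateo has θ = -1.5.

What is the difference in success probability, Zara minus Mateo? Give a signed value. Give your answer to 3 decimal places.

P(θ) = 1 / (1 + exp(−a(θ − b)))
P(Zara) = 0.8681  [exponent 1.8840]
P(Mateo) = 0.5210  [exponent 0.0840]
Difference = 0.8681 − 0.5210 = 0.3471

0.347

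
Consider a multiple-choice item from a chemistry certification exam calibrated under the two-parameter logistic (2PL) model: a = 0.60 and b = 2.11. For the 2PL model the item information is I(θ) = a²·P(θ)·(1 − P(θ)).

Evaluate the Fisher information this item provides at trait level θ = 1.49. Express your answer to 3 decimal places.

P = 1/(1+e^{0.3720}) = 0.4081
P(1−P) = 0.4081 × 0.5919 = 0.2415
I = a² × P(1−P) = 0.60² × 0.2415 = 0.08696

0.087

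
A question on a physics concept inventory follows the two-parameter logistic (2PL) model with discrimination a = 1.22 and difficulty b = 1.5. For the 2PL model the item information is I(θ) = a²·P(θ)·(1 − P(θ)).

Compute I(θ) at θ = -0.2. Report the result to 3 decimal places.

0.148

P = 1/(1+e^{2.0740}) = 0.1116
P(1−P) = 0.1116 × 0.8884 = 0.0992
I = a² × P(1−P) = 1.22² × 0.0992 = 0.14763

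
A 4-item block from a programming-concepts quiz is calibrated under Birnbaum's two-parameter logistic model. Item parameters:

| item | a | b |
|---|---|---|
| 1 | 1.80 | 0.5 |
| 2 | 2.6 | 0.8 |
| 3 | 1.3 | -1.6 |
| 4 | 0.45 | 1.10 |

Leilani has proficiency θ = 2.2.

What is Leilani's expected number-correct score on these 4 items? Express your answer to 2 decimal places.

P(θ) = 1 / (1 + exp(−a(θ − b)))
P_1 = 1/(1+e^{-3.0600}) = 0.9552
P_2 = 1/(1+e^{-3.6400}) = 0.9744
P_3 = 1/(1+e^{-4.9400}) = 0.9929
P_4 = 1/(1+e^{-0.4950}) = 0.6213
E[score] = 0.9552 + 0.9744 + 0.9929 + 0.6213 = 3.5438

3.54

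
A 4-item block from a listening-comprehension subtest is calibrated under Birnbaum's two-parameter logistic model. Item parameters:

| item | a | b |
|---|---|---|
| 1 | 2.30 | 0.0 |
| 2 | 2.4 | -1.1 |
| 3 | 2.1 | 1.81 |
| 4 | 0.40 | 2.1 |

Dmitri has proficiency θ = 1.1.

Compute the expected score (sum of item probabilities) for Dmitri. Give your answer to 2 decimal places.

2.51

P(θ) = 1 / (1 + exp(−a(θ − b)))
P_1 = 1/(1+e^{-2.5300}) = 0.9262
P_2 = 1/(1+e^{-5.2800}) = 0.9949
P_3 = 1/(1+e^{1.4910}) = 0.1838
P_4 = 1/(1+e^{0.4000}) = 0.4013
E[score] = 0.9262 + 0.9949 + 0.1838 + 0.4013 = 2.5062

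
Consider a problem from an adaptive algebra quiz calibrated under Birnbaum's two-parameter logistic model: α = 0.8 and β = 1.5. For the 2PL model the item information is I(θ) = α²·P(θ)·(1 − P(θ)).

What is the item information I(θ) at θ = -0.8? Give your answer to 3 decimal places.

0.076

P = 1/(1+e^{1.8400}) = 0.1371
P(1−P) = 0.1371 × 0.8629 = 0.1183
I = α² × P(1−P) = 0.8² × 0.1183 = 0.07569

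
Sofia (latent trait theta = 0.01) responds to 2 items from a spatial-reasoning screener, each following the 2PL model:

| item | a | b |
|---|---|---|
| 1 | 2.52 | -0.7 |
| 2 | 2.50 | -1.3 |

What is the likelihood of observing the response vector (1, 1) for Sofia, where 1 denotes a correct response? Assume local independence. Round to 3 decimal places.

P(theta) = 1 / (1 + exp(−a(theta − b)))
P_1 = 1/(1+e^{-1.7892}) = 0.8568
P_2 = 1/(1+e^{-3.2750}) = 0.9636
L = P_1 × P_2 = 0.8568 × 0.9636 = 0.82561

0.826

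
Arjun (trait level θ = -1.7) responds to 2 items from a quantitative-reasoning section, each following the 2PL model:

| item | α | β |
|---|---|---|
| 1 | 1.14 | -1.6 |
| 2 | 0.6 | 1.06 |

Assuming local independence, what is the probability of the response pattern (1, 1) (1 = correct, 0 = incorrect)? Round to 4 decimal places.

0.0756

P(θ) = 1 / (1 + exp(−α(θ − β)))
P_1 = 1/(1+e^{0.1140}) = 0.4715
P_2 = 1/(1+e^{1.6560}) = 0.1603
L = P_1 × P_2 = 0.4715 × 0.1603 = 0.07559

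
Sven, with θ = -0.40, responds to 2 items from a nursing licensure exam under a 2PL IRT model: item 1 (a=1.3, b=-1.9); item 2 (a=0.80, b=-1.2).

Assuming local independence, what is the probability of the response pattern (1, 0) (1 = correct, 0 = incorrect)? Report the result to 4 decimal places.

0.3022

P(θ) = 1 / (1 + exp(−a(θ − b)))
P_1 = 1/(1+e^{-1.9500}) = 0.8754
P_2 = 1/(1+e^{-0.6400}) = 0.6548
L = P_1 × (1−P_2) = 0.8754 × 0.3452 = 0.30224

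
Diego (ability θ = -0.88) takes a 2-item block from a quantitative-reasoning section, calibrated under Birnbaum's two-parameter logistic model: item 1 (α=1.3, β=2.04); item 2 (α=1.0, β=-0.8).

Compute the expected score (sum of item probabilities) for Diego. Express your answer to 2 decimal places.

P(θ) = 1 / (1 + exp(−α(θ − β)))
P_1 = 1/(1+e^{3.7960}) = 0.0220
P_2 = 1/(1+e^{0.0800}) = 0.4800
E[score] = 0.0220 + 0.4800 = 0.5020

0.50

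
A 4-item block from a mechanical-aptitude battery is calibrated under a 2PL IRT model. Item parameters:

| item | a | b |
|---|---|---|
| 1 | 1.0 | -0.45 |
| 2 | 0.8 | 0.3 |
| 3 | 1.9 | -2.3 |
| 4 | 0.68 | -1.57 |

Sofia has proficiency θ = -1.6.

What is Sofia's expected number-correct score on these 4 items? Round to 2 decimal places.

1.71

P(θ) = 1 / (1 + exp(−a(θ − b)))
P_1 = 1/(1+e^{1.1500}) = 0.2405
P_2 = 1/(1+e^{1.5200}) = 0.1795
P_3 = 1/(1+e^{-1.3300}) = 0.7908
P_4 = 1/(1+e^{0.0204}) = 0.4949
E[score] = 0.2405 + 0.1795 + 0.7908 + 0.4949 = 1.7057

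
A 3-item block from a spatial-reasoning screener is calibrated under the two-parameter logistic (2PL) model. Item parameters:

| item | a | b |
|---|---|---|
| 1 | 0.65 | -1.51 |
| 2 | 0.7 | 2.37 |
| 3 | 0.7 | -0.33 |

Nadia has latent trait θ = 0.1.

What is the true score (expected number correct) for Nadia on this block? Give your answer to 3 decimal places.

P(θ) = 1 / (1 + exp(−a(θ − b)))
P_1 = 1/(1+e^{-1.0465}) = 0.7401
P_2 = 1/(1+e^{1.5890}) = 0.1695
P_3 = 1/(1+e^{-0.3010}) = 0.5747
E[score] = 0.7401 + 0.1695 + 0.5747 = 1.4843

1.484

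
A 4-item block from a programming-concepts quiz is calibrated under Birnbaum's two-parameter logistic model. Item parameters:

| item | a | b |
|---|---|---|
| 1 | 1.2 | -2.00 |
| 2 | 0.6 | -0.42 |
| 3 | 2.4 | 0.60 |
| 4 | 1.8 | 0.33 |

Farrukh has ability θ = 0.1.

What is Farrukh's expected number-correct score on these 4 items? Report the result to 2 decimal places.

2.13

P(θ) = 1 / (1 + exp(−a(θ − b)))
P_1 = 1/(1+e^{-2.5200}) = 0.9255
P_2 = 1/(1+e^{-0.3120}) = 0.5774
P_3 = 1/(1+e^{1.2000}) = 0.2315
P_4 = 1/(1+e^{0.4140}) = 0.3980
E[score] = 0.9255 + 0.5774 + 0.2315 + 0.3980 = 2.1323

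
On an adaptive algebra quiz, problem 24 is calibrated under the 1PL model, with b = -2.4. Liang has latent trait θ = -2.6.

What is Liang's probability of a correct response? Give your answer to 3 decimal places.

P(θ) = 1 / (1 + exp(−(θ − b)))
Exponent: (-2.6 − (-2.4)) = -0.2000
1/(1 + e^{0.2000}) = 0.4502
P = 0.4502

0.450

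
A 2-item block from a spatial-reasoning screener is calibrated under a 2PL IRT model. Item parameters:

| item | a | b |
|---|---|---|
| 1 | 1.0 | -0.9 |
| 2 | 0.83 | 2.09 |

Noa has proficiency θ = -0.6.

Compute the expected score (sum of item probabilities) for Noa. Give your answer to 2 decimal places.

P(θ) = 1 / (1 + exp(−a(θ − b)))
P_1 = 1/(1+e^{-0.3000}) = 0.5744
P_2 = 1/(1+e^{2.2327}) = 0.0969
E[score] = 0.5744 + 0.0969 = 0.6713

0.67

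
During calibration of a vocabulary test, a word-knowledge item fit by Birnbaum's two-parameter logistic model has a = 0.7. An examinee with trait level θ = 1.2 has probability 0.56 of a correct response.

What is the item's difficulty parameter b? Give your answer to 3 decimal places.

P(θ) = 1 / (1 + exp(−a(θ − b)))
logit(0.56) = ln(0.56/0.44) = 0.2412
b = θ − logit/(a) = 1.2 − 0.2412/0.7000 = 0.8555

0.855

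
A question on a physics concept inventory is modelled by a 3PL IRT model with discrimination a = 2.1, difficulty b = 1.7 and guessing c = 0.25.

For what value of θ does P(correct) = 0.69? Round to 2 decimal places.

1.87

P(θ) = c + (1 − c) · 1 / (1 + exp(−a(θ − b)))
Remove guessing floor: (0.69 − 0.25)/(1 − 0.25) = 0.5867
logit = ln(0.5867/0.4133) = 0.3502
θ = b + logit/(a) = 1.7 + 0.3502/2.1000 = 1.8668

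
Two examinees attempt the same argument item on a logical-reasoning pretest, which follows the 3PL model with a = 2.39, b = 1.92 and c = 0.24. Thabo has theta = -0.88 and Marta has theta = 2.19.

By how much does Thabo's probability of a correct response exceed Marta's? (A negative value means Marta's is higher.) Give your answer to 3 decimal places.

P(theta) = c + (1 − c) · 1 / (1 + exp(−a(theta − b)))
P(Thabo) = 0.2409  [exponent -6.6920]
P(Marta) = 0.7385  [exponent 0.6453]
Difference = 0.2409 − 0.7385 = -0.4976

-0.498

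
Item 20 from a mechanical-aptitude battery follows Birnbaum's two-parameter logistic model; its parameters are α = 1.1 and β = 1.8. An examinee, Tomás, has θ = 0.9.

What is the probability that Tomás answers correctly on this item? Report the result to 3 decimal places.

0.271

P(θ) = 1 / (1 + exp(−α(θ − β)))
Exponent: 1.1 × (0.9 − 1.8) = -0.9900
1/(1 + e^{0.9900}) = 0.2709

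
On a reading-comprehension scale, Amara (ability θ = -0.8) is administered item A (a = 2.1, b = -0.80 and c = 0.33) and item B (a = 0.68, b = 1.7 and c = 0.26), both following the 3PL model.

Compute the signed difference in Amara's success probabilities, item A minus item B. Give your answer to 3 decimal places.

P(θ) = c + (1 − c) · 1 / (1 + exp(−a(θ − b)))
P_A = 0.6650
P_B = 0.3743
P_A − P_B = 0.2907

0.291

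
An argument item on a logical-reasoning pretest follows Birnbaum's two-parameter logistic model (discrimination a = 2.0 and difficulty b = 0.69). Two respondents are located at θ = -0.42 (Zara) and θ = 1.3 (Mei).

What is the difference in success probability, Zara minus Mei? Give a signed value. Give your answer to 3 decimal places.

-0.674

P(θ) = 1 / (1 + exp(−a(θ − b)))
P(Zara) = 0.0980  [exponent -2.2200]
P(Mei) = 0.7721  [exponent 1.2200]
Difference = 0.0980 − 0.7721 = -0.6741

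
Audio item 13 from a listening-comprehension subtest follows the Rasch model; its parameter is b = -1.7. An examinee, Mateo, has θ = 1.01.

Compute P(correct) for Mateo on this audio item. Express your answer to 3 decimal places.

P(θ) = 1 / (1 + exp(−(θ − b)))
Exponent: (1.01 − (-1.7)) = 2.7100
1/(1 + e^{-2.7100}) = 0.9376
P = 0.9376

0.938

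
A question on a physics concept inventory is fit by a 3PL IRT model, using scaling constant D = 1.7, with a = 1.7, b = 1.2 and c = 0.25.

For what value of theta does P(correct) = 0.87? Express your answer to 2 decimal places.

P(theta) = c + (1 − c) · 1 / (1 + exp(−D·a(theta − b)))
Remove guessing floor: (0.87 − 0.25)/(1 − 0.25) = 0.8267
logit = ln(0.8267/0.1733) = 1.5622
theta = b + logit/(1.7·a) = 1.2 + 1.5622/2.8900 = 1.7405

1.74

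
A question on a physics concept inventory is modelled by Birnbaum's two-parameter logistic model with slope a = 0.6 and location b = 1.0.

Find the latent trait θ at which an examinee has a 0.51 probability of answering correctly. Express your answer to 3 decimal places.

1.067

P(θ) = 1 / (1 + exp(−a(θ − b)))
logit = ln(0.5100/0.4900) = 0.0400
θ = b + logit/(a) = 1.0 + 0.0400/0.6000 = 1.0667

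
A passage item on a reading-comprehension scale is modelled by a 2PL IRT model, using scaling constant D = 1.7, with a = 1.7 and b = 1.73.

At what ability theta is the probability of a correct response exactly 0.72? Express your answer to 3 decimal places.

2.057

P(theta) = 1 / (1 + exp(−D·a(theta − b)))
logit = ln(0.7200/0.2800) = 0.9445
theta = b + logit/(1.7·a) = 1.73 + 0.9445/2.8900 = 2.0568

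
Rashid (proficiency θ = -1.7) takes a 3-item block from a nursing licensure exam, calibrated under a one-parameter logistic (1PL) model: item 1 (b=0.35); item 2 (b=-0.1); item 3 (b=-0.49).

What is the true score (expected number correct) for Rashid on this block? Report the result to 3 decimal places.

P(θ) = 1 / (1 + exp(−(θ − b)))
P_1 = 1/(1+e^{2.0500}) = 0.1141
P_2 = 1/(1+e^{1.6000}) = 0.1680
P_3 = 1/(1+e^{1.2100}) = 0.2297
E[score] = 0.1141 + 0.1680 + 0.2297 = 0.5117

0.512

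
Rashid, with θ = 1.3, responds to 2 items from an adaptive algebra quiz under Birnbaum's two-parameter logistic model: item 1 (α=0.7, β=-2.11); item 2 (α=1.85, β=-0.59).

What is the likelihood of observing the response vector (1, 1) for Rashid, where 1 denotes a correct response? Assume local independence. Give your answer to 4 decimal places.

P(θ) = 1 / (1 + exp(−α(θ − β)))
P_1 = 1/(1+e^{-2.3870}) = 0.9158
P_2 = 1/(1+e^{-3.4965}) = 0.9706
L = P_1 × P_2 = 0.9158 × 0.9706 = 0.88889

0.8889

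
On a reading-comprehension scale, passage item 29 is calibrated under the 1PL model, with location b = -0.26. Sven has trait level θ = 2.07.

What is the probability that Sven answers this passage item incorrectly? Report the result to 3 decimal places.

P(θ) = 1 / (1 + exp(−(θ − b)))
Exponent: (2.07 − (-0.26)) = 2.3300
1/(1 + e^{-2.3300}) = 0.9113
P = 0.9113
P(incorrect) = 1 − 0.9113 = 0.0887

0.089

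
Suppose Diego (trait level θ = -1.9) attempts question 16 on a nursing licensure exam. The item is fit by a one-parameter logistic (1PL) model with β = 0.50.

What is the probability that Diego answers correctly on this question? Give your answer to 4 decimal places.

0.0832

P(θ) = 1 / (1 + exp(−(θ − β)))
Exponent: (-1.9 − 0.50) = -2.4000
1/(1 + e^{2.4000}) = 0.0832
P = 0.0832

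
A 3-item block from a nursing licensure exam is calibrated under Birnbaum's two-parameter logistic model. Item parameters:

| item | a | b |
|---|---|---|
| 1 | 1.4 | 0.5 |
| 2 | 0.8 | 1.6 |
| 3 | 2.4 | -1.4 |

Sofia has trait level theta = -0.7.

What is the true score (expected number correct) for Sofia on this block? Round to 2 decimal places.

1.14

P(theta) = 1 / (1 + exp(−a(theta − b)))
P_1 = 1/(1+e^{1.6800}) = 0.1571
P_2 = 1/(1+e^{1.8400}) = 0.1371
P_3 = 1/(1+e^{-1.6800}) = 0.8429
E[score] = 0.1571 + 0.1371 + 0.8429 = 1.1371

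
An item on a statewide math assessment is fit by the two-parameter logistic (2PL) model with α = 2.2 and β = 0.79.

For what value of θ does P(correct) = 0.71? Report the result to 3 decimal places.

1.197

P(θ) = 1 / (1 + exp(−α(θ − β)))
logit = ln(0.7100/0.2900) = 0.8954
θ = β + logit/(α) = 0.79 + 0.8954/2.2000 = 1.1970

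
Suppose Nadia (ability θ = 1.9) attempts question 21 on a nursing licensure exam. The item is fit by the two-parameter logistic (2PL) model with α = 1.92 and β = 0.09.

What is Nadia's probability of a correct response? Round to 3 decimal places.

P(θ) = 1 / (1 + exp(−α(θ − β)))
Exponent: 1.92 × (1.9 − 0.09) = 3.4752
1/(1 + e^{-3.4752}) = 0.9700

0.970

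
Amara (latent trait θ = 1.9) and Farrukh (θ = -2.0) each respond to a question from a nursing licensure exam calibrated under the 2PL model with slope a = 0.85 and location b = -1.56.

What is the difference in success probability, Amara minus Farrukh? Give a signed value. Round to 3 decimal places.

P(θ) = 1 / (1 + exp(−a(θ − b)))
P(Amara) = 0.9498  [exponent 2.9410]
P(Farrukh) = 0.4076  [exponent -0.3740]
Difference = 0.9498 − 0.4076 = 0.5423

0.542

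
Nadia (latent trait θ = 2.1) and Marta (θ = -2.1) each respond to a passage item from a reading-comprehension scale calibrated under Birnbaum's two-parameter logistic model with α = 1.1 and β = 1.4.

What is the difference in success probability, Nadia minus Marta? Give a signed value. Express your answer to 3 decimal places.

P(θ) = 1 / (1 + exp(−α(θ − β)))
P(Nadia) = 0.6835  [exponent 0.7700]
P(Marta) = 0.0208  [exponent -3.8500]
Difference = 0.6835 − 0.0208 = 0.6627

0.663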